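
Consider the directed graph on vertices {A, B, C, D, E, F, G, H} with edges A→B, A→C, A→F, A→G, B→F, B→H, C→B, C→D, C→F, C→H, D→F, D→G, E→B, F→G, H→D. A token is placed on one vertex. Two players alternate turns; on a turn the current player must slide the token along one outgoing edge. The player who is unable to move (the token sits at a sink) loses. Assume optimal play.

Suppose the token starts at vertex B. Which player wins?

Use the standard recursion: the mover loses at a terminal position; elsewhere, the mover wins exactly when some move hands the opponent an L position.
Every edge goes from a vertex to one that appears earlier in the order G, F, D, H, B, C, E, A, so processing vertices in that order labels each vertex after all of its successors.
G: no outgoing edge → L
F: W (go to G, an L position)
D: W (go to G, an L position)
H: L (sole option D(W) is W)
B: W (go to H, an L position)
C: W (go to H, an L position)
E: L (sole option B(W) is W)
A: W (go to G, an L position)
From B the player to move can move to H, reaching an L position.

The first player wins.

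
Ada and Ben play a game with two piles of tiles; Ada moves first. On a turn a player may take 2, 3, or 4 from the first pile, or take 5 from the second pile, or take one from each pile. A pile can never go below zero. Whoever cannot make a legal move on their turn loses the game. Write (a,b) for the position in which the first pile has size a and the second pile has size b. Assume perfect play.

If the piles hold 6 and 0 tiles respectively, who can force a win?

Ben wins.

Compute win/loss labels from the base case upward. A position with no move is L. Any other position is W if it can reach an L in one move, else L.
No move ever increases a pile, so every position that can arise here has a ≤ 6 and b ≤ 0; it is enough to label the cells with 0 ≤ a ≤ 6 and 0 ≤ b ≤ 0.
Every move lowers a or b (never raises either), so fill the grid row by row in increasing a, and left to right within a row: each cell's successors are then already labelled.
      b=0
a=0:    L
a=1:    L
a=2:    W
a=3:    W
a=4:    W
a=5:    W
a=6:    L
Cells with no legal move (terminal, hence L): (0,0), (1,0).
The remaining L cells, each justified by listing all of its moves:
(6,0): only reaches (4,0)(W), (3,0)(W), (2,0)(W), all W → L
Every other cell has at least one move into one of the L cells above, so it is W.
The starting position (6,0) is L: whatever Ada does, the opponent receives a W position.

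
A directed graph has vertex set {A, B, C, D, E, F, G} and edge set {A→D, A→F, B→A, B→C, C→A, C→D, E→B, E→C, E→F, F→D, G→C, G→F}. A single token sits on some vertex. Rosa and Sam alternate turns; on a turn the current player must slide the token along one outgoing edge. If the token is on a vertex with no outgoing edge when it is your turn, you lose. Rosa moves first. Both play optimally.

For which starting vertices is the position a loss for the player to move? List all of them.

B, D, G

Build the W/L table. Terminal = L. A non-terminal position is W if it has a move to some L; otherwise it is L.
Every edge goes from a vertex to one that appears earlier in the order D, F, A, C, B, E, G, so processing vertices in that order labels each vertex after all of its successors.
D: no outgoing edge → L
F: →D(L), so W
A: →D(L), so W
C: →D(L), so W
B: →C(W), A(W) — all W, so L
E: →B(L), so W
G: →C(W), F(W) — all W, so L
Reading off the rows marked L gives the requested list; there are 3 such vertices.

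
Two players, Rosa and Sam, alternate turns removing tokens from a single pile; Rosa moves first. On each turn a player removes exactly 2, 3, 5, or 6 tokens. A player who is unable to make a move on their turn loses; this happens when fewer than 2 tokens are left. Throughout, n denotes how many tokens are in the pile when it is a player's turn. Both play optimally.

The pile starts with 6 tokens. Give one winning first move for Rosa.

Remove 5, leaving 1.

Use the standard recursion: the mover loses at a terminal position; elsewhere, the mover wins exactly when some move hands the opponent an L position.
n=0: no move → L
n=1: no move → L
n=2: →0(L), so W
n=3: →1(L), so W
n=4: →1(L), so W
n=5: →0(L), so W
n=6: →1(L), so W
From 6, the L positions reachable in one move are: 1, 0. Any move reaching one of these is winning.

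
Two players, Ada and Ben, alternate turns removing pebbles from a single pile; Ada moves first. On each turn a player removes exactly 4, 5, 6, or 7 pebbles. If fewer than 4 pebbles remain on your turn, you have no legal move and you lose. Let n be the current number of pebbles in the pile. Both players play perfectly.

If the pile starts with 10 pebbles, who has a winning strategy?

Label each position W (a win for the player to move) or L (a loss). A position with no legal move is L; any other position is W exactly when some move reaches an L, and L when every move reaches a W.
n=0: no move → L
n=1: no move → L
n=2: no move → L
n=3: no move → L
n=4: reaches L-position 0 → W
n=5: reaches L-position 1 → W
n=6: reaches L-position 2 → W
n=7: reaches L-position 3 → W
n=8: reaches L-position 3 → W
n=9: reaches L-position 3 → W
n=10: reaches L-position 3 → W
The starting position 10 is W: Ada should remove 7, leaving 3, handing over an L position.

Ada wins.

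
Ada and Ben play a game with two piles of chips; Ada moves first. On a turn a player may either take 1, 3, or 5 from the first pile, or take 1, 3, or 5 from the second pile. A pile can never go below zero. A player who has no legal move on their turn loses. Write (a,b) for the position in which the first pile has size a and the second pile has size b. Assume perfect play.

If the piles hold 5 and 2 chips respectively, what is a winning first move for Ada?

Label each position W (a win for the player to move) or L (a loss). A position with no legal move is L; any other position is W exactly when some move reaches an L, and L when every move reaches a W.
No move ever increases a pile, so every position that can arise here has a ≤ 5 and b ≤ 2; it is enough to label the cells with 0 ≤ a ≤ 5 and 0 ≤ b ≤ 2.
Every move lowers a or b (never raises either), so fill the grid row by row in increasing a, and left to right within a row: each cell's successors are then already labelled.
      b=0  b=1  b=2
a=0:    L    W    L
a=1:    W    L    W
a=2:    L    W    L
a=3:    W    L    W
a=4:    L    W    L
a=5:    W    L    W
Cells with no legal move (terminal, hence L): (0,0).
The remaining L cells, each justified by listing all of its moves:
(0,2): →(0,1)(W) only, which is W, so L
(1,1): →(0,1)(W), (1,0)(W) — all W, so L
(2,0): →(1,0)(W) only, which is W, so L
(2,2): →(1,2)(W), (2,1)(W) — all W, so L
(3,1): →(2,1)(W), (0,1)(W), (3,0)(W) — all W, so L
(4,0): →(3,0)(W), (1,0)(W) — all W, so L
(4,2): →(3,2)(W), (1,2)(W), (4,1)(W) — all W, so L
(5,1): →(4,1)(W), (2,1)(W), (0,1)(W), (5,0)(W) — all W, so L
Every other cell has at least one move into one of the L cells above, so it is W.
From (5,2), the L positions reachable in one move are: (4,2), (2,2), (0,2), (5,1). Any move reaching one of these is winning.

Move to (4,2).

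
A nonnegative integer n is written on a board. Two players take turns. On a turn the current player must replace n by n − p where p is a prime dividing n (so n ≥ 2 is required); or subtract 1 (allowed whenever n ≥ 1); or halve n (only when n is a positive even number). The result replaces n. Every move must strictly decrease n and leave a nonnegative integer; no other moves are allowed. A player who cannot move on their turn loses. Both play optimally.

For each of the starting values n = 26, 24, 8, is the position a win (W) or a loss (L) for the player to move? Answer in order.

26: W, 24: L, 8: W

Use the standard recursion: the mover loses at a terminal position; elsewhere, the mover wins exactly when some move hands the opponent an L position.
n=0: no move → L
n=1: →0(L), so W
n=2: →0(L), so W
n=3: →0(L), so W
n=4: →2(W), 3(W) — all W, so L
n=5: →0(L), so W
n=6: →4(L), so W
n=7: →0(L), so W
n=8: →4(L), so W
n=9: →6(W), 8(W) — all W, so L
n=10: →9(L), so W
n=11: →0(L), so W
n=12: →9(L), so W
n=13: →0(L), so W
n=14: →7(W), 12(W), 13(W) — all W, so L
n=15: →14(L), so W
n=16: →14(L), so W
n=17: →0(L), so W
n=18: →9(L), so W
n=19: →0(L), so W
n=20: →10(W), 15(W), 18(W), 19(W) — all W, so L
n=21: →14(L), so W
n=22: →20(L), so W
n=23: →0(L), so W
n=24: →12(W), 21(W), 22(W), 23(W) — all W, so L
n=25: →20(L), so W
n=26: →24(L), so W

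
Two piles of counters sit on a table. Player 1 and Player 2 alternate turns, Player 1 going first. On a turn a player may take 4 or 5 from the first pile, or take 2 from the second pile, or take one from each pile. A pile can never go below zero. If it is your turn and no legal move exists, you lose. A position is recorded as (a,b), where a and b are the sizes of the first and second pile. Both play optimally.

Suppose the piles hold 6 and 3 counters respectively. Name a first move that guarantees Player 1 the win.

Label each position W (a win for the player to move) or L (a loss). A position with no legal move is L; any other position is W exactly when some move reaches an L, and L when every move reaches a W.
No move ever increases a pile, so every position that can arise here has a ≤ 6 and b ≤ 3; it is enough to label the cells with 0 ≤ a ≤ 6 and 0 ≤ b ≤ 3.
Every move lowers a or b (never raises either), so fill the grid row by row in increasing a, and left to right within a row: each cell's successors are then already labelled.
      b=0  b=1  b=2  b=3
a=0:    L    L    W    W
a=1:    L    W    W    L
a=2:    L    W    W    L
a=3:    L    W    W    L
a=4:    W    W    L    L
a=5:    W    W    L    W
a=6:    W    L    L    W
Cells with no legal move (terminal, hence L): (0,0), (0,1), (1,0), (2,0), (3,0).
The remaining L cells, each justified by listing all of its moves:
(1,3): L (options (1,1)(W), (0,2)(W) are all W)
(2,3): L (options (2,1)(W), (1,2)(W) are all W)
(3,3): L (options (3,1)(W), (2,2)(W) are all W)
(4,2): L (options (0,2)(W), (4,0)(W), (3,1)(W) are all W)
(4,3): L (options (0,3)(W), (4,1)(W), (3,2)(W) are all W)
(5,2): L (options (1,2)(W), (0,2)(W), (5,0)(W), (4,1)(W) are all W)
(6,1): L (options (2,1)(W), (1,1)(W), (5,0)(W) are all W)
(6,2): L (options (2,2)(W), (1,2)(W), (6,0)(W), (5,1)(W) are all W)
Every other cell has at least one move into one of the L cells above, so it is W.
From (6,3), the L positions reachable in one move are: (2,3), (1,3), (6,1), (5,2). Any move reaching one of these is winning.

Move to (2,3).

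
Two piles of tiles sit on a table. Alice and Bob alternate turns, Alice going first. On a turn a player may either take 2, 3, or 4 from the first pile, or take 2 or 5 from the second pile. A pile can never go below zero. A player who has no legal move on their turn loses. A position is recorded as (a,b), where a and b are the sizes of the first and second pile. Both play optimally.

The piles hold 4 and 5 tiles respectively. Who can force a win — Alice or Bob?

Bob wins.

Label each position W (a win for the player to move) or L (a loss). A position with no legal move is L; any other position is W exactly when some move reaches an L, and L when every move reaches a W.
No move ever increases a pile, so every position that can arise here has a ≤ 4 and b ≤ 5; it is enough to label the cells with 0 ≤ a ≤ 4 and 0 ≤ b ≤ 5.
Every move lowers a or b (never raises either), so fill the grid row by row in increasing a, and left to right within a row: each cell's successors are then already labelled.
      b=0  b=1  b=2  b=3  b=4  b=5
a=0:    L    L    W    W    L    W
a=1:    L    L    W    W    L    W
a=2:    W    W    L    L    W    W
a=3:    W    W    L    L    W    W
a=4:    W    W    W    W    W    L
Cells with no legal move (terminal, hence L): (0,0), (0,1), (1,0), (1,1).
The remaining L cells, each justified by listing all of its moves:
(0,4): the only move is to (0,2)(W), a W ⇒ L
(1,4): the only move is to (1,2)(W), a W ⇒ L
(2,2): moves to (0,2)(W), (2,0)(W); every one is W ⇒ L
(2,3): moves to (0,3)(W), (2,1)(W); every one is W ⇒ L
(3,2): moves to (1,2)(W), (0,2)(W), (3,0)(W); every one is W ⇒ L
(3,3): moves to (1,3)(W), (0,3)(W), (3,1)(W); every one is W ⇒ L
(4,5): moves to (2,5)(W), (1,5)(W), (0,5)(W), (4,3)(W), (4,0)(W); every one is W ⇒ L
Every other cell has at least one move into one of the L cells above, so it is W.
The starting position (4,5) is L: whatever Alice does, the opponent receives a W position.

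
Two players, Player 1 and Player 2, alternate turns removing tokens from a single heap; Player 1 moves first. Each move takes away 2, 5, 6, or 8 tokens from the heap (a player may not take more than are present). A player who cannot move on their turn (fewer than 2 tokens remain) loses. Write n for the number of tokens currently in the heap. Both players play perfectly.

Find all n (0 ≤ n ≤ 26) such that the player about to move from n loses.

0, 1, 4, 11, 14, 15, 18, 25

Build the W/L table. Terminal = L. A non-terminal position is W if it has a move to some L; otherwise it is L.
n=0: no move → L
n=1: no move → L
n=2: →0(L), so W
n=3: →1(L), so W
n=4: →2(W) only, which is W, so L
n=5: →0(L), so W
n=6: →4(L), so W
n=7: →1(L), so W
n=8: →0(L), so W
n=9: →4(L), so W
n=10: →4(L), so W
n=11: →9(W), 6(W), 5(W), 3(W) — all W, so L
n=12: →4(L), so W
n=13: →11(L), so W
n=14: →12(W), 9(W), 8(W), 6(W) — all W, so L
n=15: →13(W), 10(W), 9(W), 7(W) — all W, so L
n=16: →14(L), so W
n=17: →15(L), so W
n=18: →16(W), 13(W), 12(W), 10(W) — all W, so L
n=19: →14(L), so W
n=20: →18(L), so W
n=21: →15(L), so W
n=22: →14(L), so W
n=23: →18(L), so W
n=24: →18(L), so W
n=25: →23(W), 20(W), 19(W), 17(W) — all W, so L
n=26: →18(L), so W
Reading off the rows marked L gives the requested list; there are 8 such values of n.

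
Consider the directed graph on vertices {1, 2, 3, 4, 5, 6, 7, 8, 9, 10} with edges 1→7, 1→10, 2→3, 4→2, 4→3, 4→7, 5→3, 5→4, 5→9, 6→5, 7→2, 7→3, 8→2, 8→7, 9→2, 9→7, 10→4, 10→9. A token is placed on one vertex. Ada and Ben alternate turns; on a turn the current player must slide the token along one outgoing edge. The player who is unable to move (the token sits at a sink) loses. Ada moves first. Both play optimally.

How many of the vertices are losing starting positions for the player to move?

Work bottom-up. With no move the player to move loses. Otherwise the position is W if at least one move leads to an L position for the opponent, and L if every move leads to a W.
Every edge goes from a vertex to one that appears earlier in the order 3, 2, 7, 9, 4, 10, 5, 8, 6, 1, so processing vertices in that order labels each vertex after all of its successors.
3: no outgoing edge → L
2: can move to 3, which is L ⇒ W
7: can move to 3, which is L ⇒ W
9: moves to 7(W), 2(W); every one is W ⇒ L
4: can move to 3, which is L ⇒ W
10: can move to 9, which is L ⇒ W
5: can move to 9, which is L ⇒ W
8: moves to 7(W), 2(W); every one is W ⇒ L
6: the only move is to 5(W), a W ⇒ L
1: moves to 10(W), 7(W); every one is W ⇒ L
The L vertices are 1, 3, 6, 8, 9; that is 5 in all.

5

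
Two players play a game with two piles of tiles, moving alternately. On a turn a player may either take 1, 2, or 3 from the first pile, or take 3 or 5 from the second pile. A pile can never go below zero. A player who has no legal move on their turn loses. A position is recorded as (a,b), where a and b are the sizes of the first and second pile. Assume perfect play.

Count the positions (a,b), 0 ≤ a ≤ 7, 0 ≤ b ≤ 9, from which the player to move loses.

Classify positions by backward induction: terminal positions (no move available) are L. From any other position, the mover wins iff some move reaches an L.
Every move lowers a or b (never raises either), so fill the grid row by row in increasing a, and left to right within a row: each cell's successors are then already labelled.
      b=0  b=1  b=2  b=3  b=4  b=5  b=6  b=7  b=8  b=9
a=0:    L    L    L    W    W    W    W    W    L    L
a=1:    W    W    W    L    L    L    W    W    W    W
a=2:    W    W    W    W    W    W    L    L    W    W
a=3:    W    W    W    W    W    W    W    W    W    W
a=4:    L    L    L    W    W    W    W    W    L    L
a=5:    W    W    W    L    L    L    W    W    W    W
a=6:    W    W    W    W    W    W    L    L    W    W
a=7:    W    W    W    W    W    W    W    W    W    W
Cells with no legal move (terminal, hence L): (0,0), (0,1), (0,2).
The remaining L cells, each justified by listing all of its moves:
(0,8): moves to (0,5)(W), (0,3)(W); every one is W ⇒ L
(0,9): moves to (0,6)(W), (0,4)(W); every one is W ⇒ L
(1,3): moves to (0,3)(W), (1,0)(W); every one is W ⇒ L
(1,4): moves to (0,4)(W), (1,1)(W); every one is W ⇒ L
(1,5): moves to (0,5)(W), (1,2)(W), (1,0)(W); every one is W ⇒ L
(2,6): moves to (1,6)(W), (0,6)(W), (2,3)(W), (2,1)(W); every one is W ⇒ L
(2,7): moves to (1,7)(W), (0,7)(W), (2,4)(W), (2,2)(W); every one is W ⇒ L
(4,0): moves to (3,0)(W), (2,0)(W), (1,0)(W); every one is W ⇒ L
(4,1): moves to (3,1)(W), (2,1)(W), (1,1)(W); every one is W ⇒ L
(4,2): moves to (3,2)(W), (2,2)(W), (1,2)(W); every one is W ⇒ L
(4,8): moves to (3,8)(W), (2,8)(W), (1,8)(W), (4,5)(W), (4,3)(W); every one is W ⇒ L
(4,9): moves to (3,9)(W), (2,9)(W), (1,9)(W), (4,6)(W), (4,4)(W); every one is W ⇒ L
(5,3): moves to (4,3)(W), (3,3)(W), (2,3)(W), (5,0)(W); every one is W ⇒ L
(5,4): moves to (4,4)(W), (3,4)(W), (2,4)(W), (5,1)(W); every one is W ⇒ L
(5,5): moves to (4,5)(W), (3,5)(W), (2,5)(W), (5,2)(W), (5,0)(W); every one is W ⇒ L
(6,6): moves to (5,6)(W), (4,6)(W), (3,6)(W), (6,3)(W), (6,1)(W); every one is W ⇒ L
(6,7): moves to (5,7)(W), (4,7)(W), (3,7)(W), (6,4)(W), (6,2)(W); every one is W ⇒ L
Every other cell has at least one move into one of the L cells above, so it is W.
L cells per row: a=0: 5, a=1: 3, a=2: 2, a=3: 0, a=4: 5, a=5: 3, a=6: 2, a=7: 0; total 20.

20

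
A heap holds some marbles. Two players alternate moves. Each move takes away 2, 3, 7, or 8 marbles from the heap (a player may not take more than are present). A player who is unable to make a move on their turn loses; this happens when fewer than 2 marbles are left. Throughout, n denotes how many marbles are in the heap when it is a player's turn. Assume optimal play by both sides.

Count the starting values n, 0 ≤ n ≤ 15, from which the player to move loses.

7

Build the W/L table. Terminal = L. A non-terminal position is W if it has a move to some L; otherwise it is L.
n=0: no move → L
n=1: no move → L
n=2: W (go to 0, an L position)
n=3: W (go to 1, an L position)
n=4: W (go to 1, an L position)
n=5: L (options 3(W), 2(W) are all W)
n=6: L (options 4(W), 3(W) are all W)
n=7: W (go to 5, an L position)
n=8: W (go to 6, an L position)
n=9: W (go to 6, an L position)
n=10: L (options 8(W), 7(W), 3(W), 2(W) are all W)
n=11: L (options 9(W), 8(W), 4(W), 3(W) are all W)
n=12: W (go to 10, an L position)
n=13: W (go to 11, an L position)
n=14: W (go to 11, an L position)
n=15: L (options 13(W), 12(W), 8(W), 7(W) are all W)
L entries with 0 ≤ n ≤ 15: n = 0, 1, 5, 6, 10, 11, 15; that makes 7.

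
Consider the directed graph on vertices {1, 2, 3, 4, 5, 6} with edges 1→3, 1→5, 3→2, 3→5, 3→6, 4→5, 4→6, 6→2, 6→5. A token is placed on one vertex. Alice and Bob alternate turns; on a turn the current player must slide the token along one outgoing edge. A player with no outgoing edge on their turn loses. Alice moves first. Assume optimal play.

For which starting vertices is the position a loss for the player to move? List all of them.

Build the W/L table. Terminal = L. A non-terminal position is W if it has a move to some L; otherwise it is L.
Every edge goes from a vertex to one that appears earlier in the order 2, 5, 6, 3, 1, 4, so processing vertices in that order labels each vertex after all of its successors.
2: no outgoing edge → L
5: no outgoing edge → L
6: reaches L-position 5 → W
3: reaches L-position 5 → W
1: reaches L-position 5 → W
4: reaches L-position 5 → W
The losing starting vertices are exactly the entries labelled L in this table (2 of them).

2, 5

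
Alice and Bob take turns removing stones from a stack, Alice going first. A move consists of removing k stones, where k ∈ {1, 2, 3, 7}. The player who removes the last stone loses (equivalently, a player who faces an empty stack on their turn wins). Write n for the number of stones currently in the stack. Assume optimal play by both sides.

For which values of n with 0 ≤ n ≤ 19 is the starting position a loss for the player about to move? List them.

1, 5, 9, 13, 17

Classify positions by backward induction: terminal positions (no move available) are W. From any other position, the mover wins iff some move reaches an L.
n=0: no move; the opponent has just taken the last stone and therefore loses → W
n=1: →0(W) only, which is W, so L
n=2: →1(L), so W
n=3: →1(L), so W
n=4: →1(L), so W
n=5: →4(W), 3(W), 2(W) — all W, so L
n=6: →5(L), so W
n=7: →5(L), so W
n=8: →5(L), so W
n=9: →8(W), 7(W), 6(W), 2(W) — all W, so L
n=10: →9(L), so W
n=11: →9(L), so W
n=12: →9(L), so W
n=13: →12(W), 11(W), 10(W), 6(W) — all W, so L
n=14: →13(L), so W
n=15: →13(L), so W
n=16: →13(L), so W
n=17: →16(W), 15(W), 14(W), 10(W) — all W, so L
n=18: →17(L), so W
n=19: →17(L), so W
The losing starting values of n are exactly the entries labelled L in this table (5 of them).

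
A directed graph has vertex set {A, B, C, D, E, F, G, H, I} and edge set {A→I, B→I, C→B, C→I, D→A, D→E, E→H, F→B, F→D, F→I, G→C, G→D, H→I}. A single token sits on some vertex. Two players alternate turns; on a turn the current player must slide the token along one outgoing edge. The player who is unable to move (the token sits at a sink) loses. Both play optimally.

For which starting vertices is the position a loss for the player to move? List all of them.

E, G, I

Use the standard recursion: the mover loses at a terminal position; elsewhere, the mover wins exactly when some move hands the opponent an L position.
Every edge goes from a vertex to one that appears earlier in the order I, B, H, C, E, A, D, G, F, so processing vertices in that order labels each vertex after all of its successors.
I: no outgoing edge → L
B: reaches L-position I → W
H: reaches L-position I → W
C: reaches L-position I → W
E: only reaches H(W), which is W → L
A: reaches L-position I → W
D: reaches L-position E → W
G: only reaches D(W), C(W), all W → L
F: reaches L-position I → W
Reading off the rows marked L gives the requested list; there are 3 such vertices.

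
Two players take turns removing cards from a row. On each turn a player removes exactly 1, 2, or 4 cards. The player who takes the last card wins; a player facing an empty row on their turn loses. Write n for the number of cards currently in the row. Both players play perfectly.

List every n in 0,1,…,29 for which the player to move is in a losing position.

Classify positions by backward induction: terminal positions (no move available) are L. From any other position, the mover wins iff some move reaches an L.
n=0: no move → L
n=1: →0(L), so W
n=2: →0(L), so W
n=3: →2(W), 1(W) — all W, so L
n=4: →3(L), so W
n=5: →3(L), so W
n=6: →5(W), 4(W), 2(W) — all W, so L
n=7: →6(L), so W
n=8: →6(L), so W
n=9: →8(W), 7(W), 5(W) — all W, so L
n=10: →9(L), so W
n=11: →9(L), so W
n=12: →11(W), 10(W), 8(W) — all W, so L
n=13: →12(L), so W
n=14: →12(L), so W
n=15: →14(W), 13(W), 11(W) — all W, so L
n=16: →15(L), so W
n=17: →15(L), so W
n=18: →17(W), 16(W), 14(W) — all W, so L
n=19: →18(L), so W
n=20: →18(L), so W
n=21: →20(W), 19(W), 17(W) — all W, so L
n=22: →21(L), so W
n=23: →21(L), so W
n=24: →23(W), 22(W), 20(W) — all W, so L
n=25: →24(L), so W
n=26: →24(L), so W
n=27: →26(W), 25(W), 23(W) — all W, so L
n=28: →27(L), so W
n=29: →27(L), so W
The losing starting values of n are exactly the entries labelled L in this table (10 of them).

0, 3, 6, 9, 12, 15, 18, 21, 24, 27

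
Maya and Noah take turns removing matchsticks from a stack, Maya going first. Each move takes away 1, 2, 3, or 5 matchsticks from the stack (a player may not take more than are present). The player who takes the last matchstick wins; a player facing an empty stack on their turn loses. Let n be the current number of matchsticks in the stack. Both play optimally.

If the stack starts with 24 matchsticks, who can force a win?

Use the standard recursion: the mover loses at a terminal position; elsewhere, the mover wins exactly when some move hands the opponent an L position.
n=0: no move → L
n=1: →0(L), so W
n=2: →0(L), so W
n=3: →0(L), so W
n=4: →3(W), 2(W), 1(W) — all W, so L
n=5: →4(L), so W
n=6: →4(L), so W
n=7: →4(L), so W
n=8: →7(W), 6(W), 5(W), 3(W) — all W, so L
n=9: →8(L), so W
n=10: →8(L), so W
n=11: →8(L), so W
n=12: →11(W), 10(W), 9(W), 7(W) — all W, so L
n=13: →12(L), so W
n=14: →12(L), so W
n=15: →12(L), so W
n=16: →15(W), 14(W), 13(W), 11(W) — all W, so L
n=17: →16(L), so W
n=18: →16(L), so W
n=19: →16(L), so W
n=20: →19(W), 18(W), 17(W), 15(W) — all W, so L
n=21: →20(L), so W
n=22: →20(L), so W
n=23: →20(L), so W
n=24: →23(W), 22(W), 21(W), 19(W) — all W, so L
The starting position 24 is L: whatever Maya does, the opponent receives a W position.

Noah wins.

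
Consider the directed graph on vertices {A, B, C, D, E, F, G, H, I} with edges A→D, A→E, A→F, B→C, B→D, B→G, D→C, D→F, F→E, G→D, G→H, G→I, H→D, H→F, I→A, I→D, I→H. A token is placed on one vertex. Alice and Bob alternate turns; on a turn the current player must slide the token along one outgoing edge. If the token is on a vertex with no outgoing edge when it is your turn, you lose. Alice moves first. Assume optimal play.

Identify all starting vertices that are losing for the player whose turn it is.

C, E, H

Work bottom-up. With no move the player to move loses. Otherwise the position is W if at least one move leads to an L position for the opponent, and L if every move leads to a W.
Every edge goes from a vertex to one that appears earlier in the order E, C, F, D, A, H, I, G, B, so processing vertices in that order labels each vertex after all of its successors.
E: no outgoing edge → L
C: no outgoing edge → L
F: →E(L), so W
D: →C(L), so W
A: →E(L), so W
H: →D(W), F(W) — all W, so L
I: →H(L), so W
G: →H(L), so W
B: →C(L), so W
The losing starting vertices are exactly the entries labelled L in this table (3 of them).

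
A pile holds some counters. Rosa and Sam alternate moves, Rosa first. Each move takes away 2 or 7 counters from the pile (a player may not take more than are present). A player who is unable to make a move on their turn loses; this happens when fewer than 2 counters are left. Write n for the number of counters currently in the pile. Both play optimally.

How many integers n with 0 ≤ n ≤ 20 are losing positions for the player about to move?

10

Positions with no move are L. A position that does have a move is losing for the player to move precisely when every available move leads to a winning position for the opponent. Fill in the labels:
n=0: no move → L
n=1: no move → L
n=2: reaches L-position 0 → W
n=3: reaches L-position 1 → W
n=4: only reaches 2(W), which is W → L
n=5: only reaches 3(W), which is W → L
n=6: reaches L-position 4 → W
n=7: reaches L-position 5 → W
n=8: reaches L-position 1 → W
n=9: only reaches 7(W), 2(W), all W → L
n=10: only reaches 8(W), 3(W), all W → L
n=11: reaches L-position 9 → W
n=12: reaches L-position 10 → W
n=13: only reaches 11(W), 6(W), all W → L
n=14: only reaches 12(W), 7(W), all W → L
n=15: reaches L-position 13 → W
n=16: reaches L-position 14 → W
n=17: reaches L-position 10 → W
n=18: only reaches 16(W), 11(W), all W → L
n=19: only reaches 17(W), 12(W), all W → L
n=20: reaches L-position 18 → W
L entries with 0 ≤ n ≤ 20: n = 0, 1, 4, 5, 9, 10, 13, 14, 18, 19; that makes 10.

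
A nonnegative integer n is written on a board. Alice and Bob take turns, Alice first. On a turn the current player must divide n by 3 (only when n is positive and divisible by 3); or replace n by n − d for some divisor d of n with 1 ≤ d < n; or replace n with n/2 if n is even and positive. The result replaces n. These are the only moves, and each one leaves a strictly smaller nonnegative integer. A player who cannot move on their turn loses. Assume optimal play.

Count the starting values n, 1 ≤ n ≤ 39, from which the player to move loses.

14

Use the standard recursion: the mover loses at a terminal position; elsewhere, the mover wins exactly when some move hands the opponent an L position.
n=0: no move → L
n=1: no move → L
n=2: can move to 1, which is L ⇒ W
n=3: can move to 1, which is L ⇒ W
n=4: moves to 2(W), 3(W); every one is W ⇒ L
n=5: can move to 4, which is L ⇒ W
n=6: can move to 4, which is L ⇒ W
n=7: the only move is to 6(W), a W ⇒ L
n=8: can move to 4, which is L ⇒ W
n=9: moves to 3(W), 6(W), 8(W); every one is W ⇒ L
n=10: can move to 9, which is L ⇒ W
n=11: the only move is to 10(W), a W ⇒ L
n=12: can move to 4, which is L ⇒ W
n=13: the only move is to 12(W), a W ⇒ L
n=14: can move to 7, which is L ⇒ W
n=15: moves to 5(W), 10(W), 12(W), 14(W); every one is W ⇒ L
n=16: can move to 15, which is L ⇒ W
n=17: the only move is to 16(W), a W ⇒ L
n=18: can move to 9, which is L ⇒ W
n=19: the only move is to 18(W), a W ⇒ L
n=20: can move to 15, which is L ⇒ W
n=21: can move to 7, which is L ⇒ W
n=22: can move to 11, which is L ⇒ W
n=23: the only move is to 22(W), a W ⇒ L
n=24: can move to 23, which is L ⇒ W
n=25: moves to 20(W), 24(W); every one is W ⇒ L
n=26: can move to 13, which is L ⇒ W
n=27: can move to 9, which is L ⇒ W
n=28: moves to 14(W), 21(W), 24(W), 26(W), 27(W); every one is W ⇒ L
n=29: can move to 28, which is L ⇒ W
n=30: can move to 15, which is L ⇒ W
n=31: the only move is to 30(W), a W ⇒ L
n=32: can move to 28, which is L ⇒ W
n=33: can move to 11, which is L ⇒ W
n=34: can move to 17, which is L ⇒ W
n=35: can move to 28, which is L ⇒ W
n=36: moves to 12(W), 18(W), 24(W), 27(W), 30(W), 32(W), 33(W), 34(W), 35(W); every one is W ⇒ L
n=37: can move to 36, which is L ⇒ W
n=38: can move to 19, which is L ⇒ W
n=39: can move to 13, which is L ⇒ W
L entries with 1 ≤ n ≤ 39 (n=0 is outside the asked range and is not counted): n = 1, 4, 7, 9, 11, 13, 15, 17, 19, 23, 25, 28, 31, 36; that makes 14.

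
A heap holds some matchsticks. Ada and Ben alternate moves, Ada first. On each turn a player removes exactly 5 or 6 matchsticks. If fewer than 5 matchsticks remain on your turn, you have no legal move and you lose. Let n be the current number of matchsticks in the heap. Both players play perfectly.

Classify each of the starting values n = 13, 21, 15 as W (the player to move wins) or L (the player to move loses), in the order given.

13: L, 21: W, 15: L

Label each position W (a win for the player to move) or L (a loss). A position with no legal move is L; any other position is W exactly when some move reaches an L, and L when every move reaches a W.
n=0: no move → L
n=1: no move → L
n=2: no move → L
n=3: no move → L
n=4: no move → L
n=5: can move to 0, which is L ⇒ W
n=6: can move to 1, which is L ⇒ W
n=7: can move to 2, which is L ⇒ W
n=8: can move to 3, which is L ⇒ W
n=9: can move to 4, which is L ⇒ W
n=10: can move to 4, which is L ⇒ W
n=11: moves to 6(W), 5(W); every one is W ⇒ L
n=12: moves to 7(W), 6(W); every one is W ⇒ L
n=13: moves to 8(W), 7(W); every one is W ⇒ L
n=14: moves to 9(W), 8(W); every one is W ⇒ L
n=15: moves to 10(W), 9(W); every one is W ⇒ L
n=16: can move to 11, which is L ⇒ W
n=17: can move to 12, which is L ⇒ W
n=18: can move to 13, which is L ⇒ W
n=19: can move to 14, which is L ⇒ W
n=20: can move to 15, which is L ⇒ W
n=21: can move to 15, which is L ⇒ W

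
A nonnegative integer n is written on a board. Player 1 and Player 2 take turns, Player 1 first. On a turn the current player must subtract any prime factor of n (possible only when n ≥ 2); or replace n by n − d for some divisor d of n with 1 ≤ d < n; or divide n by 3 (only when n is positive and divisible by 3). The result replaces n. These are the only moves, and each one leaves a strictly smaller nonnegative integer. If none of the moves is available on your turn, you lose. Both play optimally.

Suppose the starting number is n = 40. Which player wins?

Use the standard recursion: the mover loses at a terminal position; elsewhere, the mover wins exactly when some move hands the opponent an L position.
n=0: no move → L
n=1: no move → L
n=2: W (go to 0, an L position)
n=3: W (go to 0, an L position)
n=4: L (options 2(W), 3(W) are all W)
n=5: W (go to 0, an L position)
n=6: W (go to 4, an L position)
n=7: W (go to 0, an L position)
n=8: W (go to 4, an L position)
n=9: L (options 3(W), 6(W), 8(W) are all W)
n=10: W (go to 9, an L position)
n=11: W (go to 0, an L position)
n=12: W (go to 4, an L position)
n=13: W (go to 0, an L position)
n=14: L (options 7(W), 12(W), 13(W) are all W)
n=15: W (go to 14, an L position)
n=16: W (go to 14, an L position)
n=17: W (go to 0, an L position)
n=18: W (go to 9, an L position)
n=19: W (go to 0, an L position)
n=20: L (options 10(W), 15(W), 16(W), 18(W), 19(W) are all W)
n=21: W (go to 14, an L position)
n=22: W (go to 20, an L position)
n=23: W (go to 0, an L position)
n=24: W (go to 20, an L position)
n=25: W (go to 20, an L position)
n=26: L (options 13(W), 24(W), 25(W) are all W)
n=27: W (go to 9, an L position)
n=28: W (go to 14, an L position)
n=29: W (go to 0, an L position)
n=30: W (go to 20, an L position)
n=31: W (go to 0, an L position)
n=32: L (options 16(W), 24(W), 28(W), 30(W), 31(W) are all W)
n=33: W (go to 32, an L position)
n=34: W (go to 32, an L position)
n=35: L (options 28(W), 30(W), 34(W) are all W)
n=36: W (go to 32, an L position)
n=37: W (go to 0, an L position)
n=38: L (options 19(W), 36(W), 37(W) are all W)
n=39: W (go to 26, an L position)
n=40: W (go to 20, an L position)
The starting position 40 is W: Player 1 should move to 20, handing over an L position.

Player 1 wins.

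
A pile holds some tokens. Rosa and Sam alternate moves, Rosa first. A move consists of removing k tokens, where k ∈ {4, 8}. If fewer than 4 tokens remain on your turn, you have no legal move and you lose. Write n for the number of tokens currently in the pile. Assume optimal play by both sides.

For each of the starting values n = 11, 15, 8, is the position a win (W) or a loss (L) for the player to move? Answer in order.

Use the standard recursion: the mover loses at a terminal position; elsewhere, the mover wins exactly when some move hands the opponent an L position.
n=0: no move → L
n=1: no move → L
n=2: no move → L
n=3: no move → L
n=4: →0(L), so W
n=5: →1(L), so W
n=6: →2(L), so W
n=7: →3(L), so W
n=8: →0(L), so W
n=9: →1(L), so W
n=10: →2(L), so W
n=11: →3(L), so W
n=12: →8(W), 4(W) — all W, so L
n=13: →9(W), 5(W) — all W, so L
n=14: →10(W), 6(W) — all W, so L
n=15: →11(W), 7(W) — all W, so L

11: W, 15: L, 8: W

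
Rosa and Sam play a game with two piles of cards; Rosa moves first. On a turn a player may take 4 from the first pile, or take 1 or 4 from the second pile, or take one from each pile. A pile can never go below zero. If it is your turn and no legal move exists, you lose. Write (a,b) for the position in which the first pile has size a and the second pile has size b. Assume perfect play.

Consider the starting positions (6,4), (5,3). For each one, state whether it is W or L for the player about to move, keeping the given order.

(6,4): W, (5,3): L

Work bottom-up. With no move the player to move loses. Otherwise the position is W if at least one move leads to an L position for the opponent, and L if every move leads to a W.
No move ever increases a pile, so every position that can arise here has a ≤ 6 and b ≤ 4; it is enough to label the cells with 0 ≤ a ≤ 6 and 0 ≤ b ≤ 4.
Every move lowers a or b (never raises either), so fill the grid row by row in increasing a, and left to right within a row: each cell's successors are then already labelled.
      b=0  b=1  b=2  b=3  b=4
a=0:    L    W    L    W    W
a=1:    L    W    L    W    W
a=2:    L    W    L    W    W
a=3:    L    W    L    W    W
a=4:    W    W    W    W    L
a=5:    W    L    W    L    W
a=6:    W    L    W    L    W
Cells with no legal move (terminal, hence L): (0,0), (1,0), (2,0), (3,0).
The remaining L cells, each justified by listing all of its moves:
(0,2): the only move is to (0,1)(W), a W ⇒ L
(1,2): moves to (1,1)(W), (0,1)(W); every one is W ⇒ L
(2,2): moves to (2,1)(W), (1,1)(W); every one is W ⇒ L
(3,2): moves to (3,1)(W), (2,1)(W); every one is W ⇒ L
(4,4): moves to (0,4)(W), (4,3)(W), (4,0)(W), (3,3)(W); every one is W ⇒ L
(5,1): moves to (1,1)(W), (5,0)(W), (4,0)(W); every one is W ⇒ L
(5,3): moves to (1,3)(W), (5,2)(W), (4,2)(W); every one is W ⇒ L
(6,1): moves to (2,1)(W), (6,0)(W), (5,0)(W); every one is W ⇒ L
(6,3): moves to (2,3)(W), (6,2)(W), (5,2)(W); every one is W ⇒ L
Every other cell has at least one move into one of the L cells above, so it is W.
(6,4): the move to (6,3) reaches an L cell, so W
(5,3): one of the L cells justified above, so L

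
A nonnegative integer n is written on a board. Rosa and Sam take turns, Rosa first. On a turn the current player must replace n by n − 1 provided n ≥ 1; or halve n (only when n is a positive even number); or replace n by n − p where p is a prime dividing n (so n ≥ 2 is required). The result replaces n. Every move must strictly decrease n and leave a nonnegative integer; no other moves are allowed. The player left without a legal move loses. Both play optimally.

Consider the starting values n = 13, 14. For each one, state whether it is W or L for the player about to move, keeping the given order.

13: W, 14: L

Compute win/loss labels from the base case upward. A position with no move is L. Any other position is W if it can reach an L in one move, else L.
n=0: no move → L
n=1: reaches L-position 0 → W
n=2: reaches L-position 0 → W
n=3: reaches L-position 0 → W
n=4: only reaches 2(W), 3(W), all W → L
n=5: reaches L-position 0 → W
n=6: reaches L-position 4 → W
n=7: reaches L-position 0 → W
n=8: reaches L-position 4 → W
n=9: only reaches 6(W), 8(W), all W → L
n=10: reaches L-position 9 → W
n=11: reaches L-position 0 → W
n=12: reaches L-position 9 → W
n=13: reaches L-position 0 → W
n=14: only reaches 7(W), 12(W), 13(W), all W → L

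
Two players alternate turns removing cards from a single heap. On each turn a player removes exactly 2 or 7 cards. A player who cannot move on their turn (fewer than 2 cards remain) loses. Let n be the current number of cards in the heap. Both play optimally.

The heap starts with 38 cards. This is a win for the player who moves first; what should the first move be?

Remove 2, leaving 36.

Positions with no move are L. A position that does have a move is losing for the player to move precisely when every available move leads to a winning position for the opponent. Fill in the labels:
n=0: no move → L
n=1: no move → L
n=2: reaches L-position 0 → W
n=3: reaches L-position 1 → W
n=4: only reaches 2(W), which is W → L
n=5: only reaches 3(W), which is W → L
n=6: reaches L-position 4 → W
n=7: reaches L-position 5 → W
n=8: reaches L-position 1 → W
n=9: only reaches 7(W), 2(W), all W → L
n=10: only reaches 8(W), 3(W), all W → L
n=11: reaches L-position 9 → W
n=12: reaches L-position 10 → W
n=13: only reaches 11(W), 6(W), all W → L
n=14: only reaches 12(W), 7(W), all W → L
n=15: reaches L-position 13 → W
n=16: reaches L-position 14 → W
n=17: reaches L-position 10 → W
n=18: only reaches 16(W), 11(W), all W → L
n=19: only reaches 17(W), 12(W), all W → L
n=20: reaches L-position 18 → W
n=21: reaches L-position 19 → W
n=22: only reaches 20(W), 15(W), all W → L
n=23: only reaches 21(W), 16(W), all W → L
n=24: reaches L-position 22 → W
n=25: reaches L-position 23 → W
n=26: reaches L-position 19 → W
n=27: only reaches 25(W), 20(W), all W → L
n=28: only reaches 26(W), 21(W), all W → L
n=29: reaches L-position 27 → W
n=30: reaches L-position 28 → W
n=31: only reaches 29(W), 24(W), all W → L
n=32: only reaches 30(W), 25(W), all W → L
n=33: reaches L-position 31 → W
n=34: reaches L-position 32 → W
n=35: reaches L-position 28 → W
n=36: only reaches 34(W), 29(W), all W → L
n=37: only reaches 35(W), 30(W), all W → L
n=38: reaches L-position 36 → W
From 38, the L positions reachable in one move are: 36, 31. Any move reaching one of these is winning.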